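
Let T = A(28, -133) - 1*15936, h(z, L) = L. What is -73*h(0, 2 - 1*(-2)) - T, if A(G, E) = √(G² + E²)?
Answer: 15644 - 7*√377 ≈ 15508.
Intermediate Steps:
A(G, E) = √(E² + G²)
T = -15936 + 7*√377 (T = √((-133)² + 28²) - 1*15936 = √(17689 + 784) - 15936 = √18473 - 15936 = 7*√377 - 15936 = -15936 + 7*√377 ≈ -15800.)
-73*h(0, 2 - 1*(-2)) - T = -73*(2 - 1*(-2)) - (-15936 + 7*√377) = -73*(2 + 2) + (15936 - 7*√377) = -73*4 + (15936 - 7*√377) = -292 + (15936 - 7*√377) = 15644 - 7*√377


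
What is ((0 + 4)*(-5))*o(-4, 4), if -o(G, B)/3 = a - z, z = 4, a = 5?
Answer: 60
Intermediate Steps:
o(G, B) = -3 (o(G, B) = -3*(5 - 1*4) = -3*(5 - 4) = -3*1 = -3)
((0 + 4)*(-5))*o(-4, 4) = ((0 + 4)*(-5))*(-3) = (4*(-5))*(-3) = -20*(-3) = 60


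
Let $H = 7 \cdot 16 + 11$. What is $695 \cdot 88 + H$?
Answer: $61283$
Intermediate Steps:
$H = 123$ ($H = 112 + 11 = 123$)
$695 \cdot 88 + H = 695 \cdot 88 + 123 = 61160 + 123 = 61283$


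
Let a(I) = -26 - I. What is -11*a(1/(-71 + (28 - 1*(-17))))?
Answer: 7425/26 ≈ 285.58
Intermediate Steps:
-11*a(1/(-71 + (28 - 1*(-17)))) = -11*(-26 - 1/(-71 + (28 - 1*(-17)))) = -11*(-26 - 1/(-71 + (28 + 17))) = -11*(-26 - 1/(-71 + 45)) = -11*(-26 - 1/(-26)) = -11*(-26 - 1*(-1/26)) = -11*(-26 + 1/26) = -11*(-675/26) = 7425/26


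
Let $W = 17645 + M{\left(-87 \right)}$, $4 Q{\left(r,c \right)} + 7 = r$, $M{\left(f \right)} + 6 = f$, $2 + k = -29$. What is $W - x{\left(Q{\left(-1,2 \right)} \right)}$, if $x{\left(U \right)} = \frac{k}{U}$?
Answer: $\frac{35073}{2} \approx 17537.0$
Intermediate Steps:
$k = -31$ ($k = -2 - 29 = -31$)
$M{\left(f \right)} = -6 + f$
$Q{\left(r,c \right)} = - \frac{7}{4} + \frac{r}{4}$
$x{\left(U \right)} = - \frac{31}{U}$
$W = 17552$ ($W = 17645 - 93 = 17552$)
$W - x{\left(Q{\left(-1,2 \right)} \right)} = 17552 - - \frac{31}{- \frac{7}{4} + \frac{1}{4} \left(-1\right)} = 17552 - - \frac{31}{- \frac{7}{4} - \frac{1}{4}} = 17552 - - \frac{31}{-2} = 17552 - \left(-31\right) \left(- \frac{1}{2}\right) = 17552 - \frac{31}{2} = \frac{35073}{2}$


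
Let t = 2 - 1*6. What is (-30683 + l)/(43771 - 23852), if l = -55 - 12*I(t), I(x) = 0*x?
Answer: -30738/19919 ≈ -1.5431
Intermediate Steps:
t = -4 (t = 2 - 6 = -4)
I(x) = 0
l = -55 (l = -55 - 12*0 = -55 + 0 = -55)
(-30683 + l)/(43771 - 23852) = (-30683 - 55)/(43771 - 23852) = -30738/19919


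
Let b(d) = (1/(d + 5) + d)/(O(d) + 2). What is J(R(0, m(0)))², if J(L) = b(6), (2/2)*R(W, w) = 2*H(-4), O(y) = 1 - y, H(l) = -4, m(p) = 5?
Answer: 4489/1089 ≈ 4.1221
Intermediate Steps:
R(W, w) = -8 (R(W, w) = 2*(-4) = -8)
b(d) = (d + 1/(5 + d))/(3 - d) (b(d) = (1/(d + 5) + d)/((1 - d) + 2) = (1/(5 + d) + d)/(3 - d) = (d + 1/(5 + d))/(3 - d))
J(L) = -67/33 (J(L) = (-1 - 1*6² - 5*6)/(-15 + 6² + 2*6) = (-1 - 1*36 - 30)/(-15 + 36 + 12) = (-1 - 36 - 30)/33 = (1/33)*(-67) = -67/33)
J(R(0, m(0)))² = (-67/33)² = 4489/1089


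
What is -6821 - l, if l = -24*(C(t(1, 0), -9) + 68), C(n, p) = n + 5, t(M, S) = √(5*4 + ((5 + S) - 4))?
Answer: -5069 + 24*√21 ≈ -4959.0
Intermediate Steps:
t(M, S) = √(21 + S) (t(M, S) = √(20 + (1 + S)) = √(21 + S))
C(n, p) = 5 + n
l = -1752 - 24*√21 (l = -24*((5 + √(21 + 0)) + 68) = -24*((5 + √21) + 68) = -24*(73 + √21) = -1752 - 24*√21 ≈ -1862.0)
-6821 - l = -6821 - (-1752 - 24*√21) = -6821 + (1752 + 24*√21) = -5069 + 24*√21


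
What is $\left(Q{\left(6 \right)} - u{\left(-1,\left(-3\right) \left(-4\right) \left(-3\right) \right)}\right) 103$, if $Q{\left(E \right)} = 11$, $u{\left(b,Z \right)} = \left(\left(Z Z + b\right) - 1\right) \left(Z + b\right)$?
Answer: $4932567$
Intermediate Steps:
$u{\left(b,Z \right)} = \left(Z + b\right) \left(-1 + b + Z^{2}\right)$ ($u{\left(b,Z \right)} = \left(\left(Z^{2} + b\right) - 1\right) \left(Z + b\right) = \left(\left(b + Z^{2}\right) - 1\right) \left(Z + b\right) = \left(-1 + b + Z^{2}\right) \left(Z + b\right) = \left(Z + b\right) \left(-1 + b + Z^{2}\right)$)
$\left(Q{\left(6 \right)} - u{\left(-1,\left(-3\right) \left(-4\right) \left(-3\right) \right)}\right) 103 = \left(11 - \left(\left(\left(-3\right) \left(-4\right) \left(-3\right)\right)^{3} + \left(-1\right)^{2} - \left(-3\right) \left(-4\right) \left(-3\right) - -1 + \left(-3\right) \left(-4\right) \left(-3\right) \left(-1\right) - \left(\left(-3\right) \left(-4\right) \left(-3\right)\right)^{2}\right)\right) 103 = \left(11 - \left(\left(12 \left(-3\right)\right)^{3} + 1 - 12 \left(-3\right) + 1 + 12 \left(-3\right) \left(-1\right) - \left(12 \left(-3\right)\right)^{2}\right)\right) 103 = \left(11 - \left(\left(-36\right)^{3} + 1 - -36 + 1 - -36 - \left(-36\right)^{2}\right)\right) 103 = \left(11 - \left(-46656 + 1 + 36 + 1 + 36 - 1296\right)\right) 103 = \left(11 - -47878\right) 103 = \left(11 + 47878\right) 103 = 47889 \cdot 103 = 4932567$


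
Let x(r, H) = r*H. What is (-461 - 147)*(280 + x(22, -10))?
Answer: -36480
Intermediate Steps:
x(r, H) = H*r
(-461 - 147)*(280 + x(22, -10)) = (-461 - 147)*(280 - 10*22) = -608*(280 - 220) = -608*60 = -36480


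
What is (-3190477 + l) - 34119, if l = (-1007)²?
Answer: -2210547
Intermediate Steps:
l = 1014049
(-3190477 + l) - 34119 = (-3190477 + 1014049) - 34119 = -2176428 - 34119 = -2210547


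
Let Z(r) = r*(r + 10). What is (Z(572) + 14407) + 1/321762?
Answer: 111751481983/321762 ≈ 3.4731e+5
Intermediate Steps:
Z(r) = r*(10 + r)
(Z(572) + 14407) + 1/321762 = (572*(10 + 572) + 14407) + 1/321762 = (572*582 + 14407) + 1/321762 = (332904 + 14407) + 1/321762 = 347311 + 1/321762 = 111751481983/321762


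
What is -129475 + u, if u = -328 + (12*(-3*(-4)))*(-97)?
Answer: -143771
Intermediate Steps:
u = -14296 (u = -328 + (12*12)*(-97) = -328 + 144*(-97) = -328 - 13968 = -14296)
-129475 + u = -129475 - 14296 = -143771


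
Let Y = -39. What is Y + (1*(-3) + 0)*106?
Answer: -357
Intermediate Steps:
Y + (1*(-3) + 0)*106 = -39 + (1*(-3) + 0)*106 = -39 + (-3 + 0)*106 = -39 - 3*106 = -39 - 318 = -357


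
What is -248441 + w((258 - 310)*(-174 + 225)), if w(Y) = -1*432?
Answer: -248873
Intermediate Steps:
w(Y) = -432
-248441 + w((258 - 310)*(-174 + 225)) = -248441 - 432 = -248873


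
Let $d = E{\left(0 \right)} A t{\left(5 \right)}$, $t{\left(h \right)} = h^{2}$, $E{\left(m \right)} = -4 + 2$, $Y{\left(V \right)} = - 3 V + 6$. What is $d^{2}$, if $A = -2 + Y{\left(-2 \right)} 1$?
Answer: $250000$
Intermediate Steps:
$Y{\left(V \right)} = 6 - 3 V$
$E{\left(m \right)} = -2$
$A = 10$ ($A = -2 + \left(6 - -6\right) 1 = -2 + \left(6 + 6\right) 1 = -2 + 12 \cdot 1 = -2 + 12 = 10$)
$d = -500$ ($d = \left(-2\right) 10 \cdot 5^{2} = \left(-20\right) 25 = -500$)
$d^{2} = \left(-500\right)^{2} = 250000$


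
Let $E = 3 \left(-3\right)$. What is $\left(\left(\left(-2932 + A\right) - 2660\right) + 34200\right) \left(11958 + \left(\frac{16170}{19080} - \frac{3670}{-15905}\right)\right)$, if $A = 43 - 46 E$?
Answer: $\frac{703216121982215}{2023116} \approx 3.4759 \cdot 10^{8}$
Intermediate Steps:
$E = -9$
$A = 457$ ($A = 43 - -414 = 43 + 414 = 457$)
$\left(\left(\left(-2932 + A\right) - 2660\right) + 34200\right) \left(11958 + \left(\frac{16170}{19080} - \frac{3670}{-15905}\right)\right) = \left(\left(\left(-2932 + 457\right) - 2660\right) + 34200\right) \left(11958 + \left(\frac{16170}{19080} - \frac{3670}{-15905}\right)\right) = \left(\left(-2475 - 2660\right) + 34200\right) \left(11958 + \left(16170 \cdot \frac{1}{19080} - - \frac{734}{3181}\right)\right) = \left(-5135 + 34200\right) \left(11958 + \left(\frac{539}{636} + \frac{734}{3181}\right)\right) = 29065 \left(11958 + \frac{2181383}{2023116}\right) = 29065 \cdot \frac{24194602511}{2023116} = \frac{703216121982215}{2023116}$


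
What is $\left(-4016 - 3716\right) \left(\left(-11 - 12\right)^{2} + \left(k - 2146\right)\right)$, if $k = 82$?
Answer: $11868620$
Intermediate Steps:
$\left(-4016 - 3716\right) \left(\left(-11 - 12\right)^{2} + \left(k - 2146\right)\right) = \left(-4016 - 3716\right) \left(\left(-11 - 12\right)^{2} + \left(82 - 2146\right)\right) = - 7732 \left(\left(-23\right)^{2} - 2064\right) = - 7732 \left(529 - 2064\right) = \left(-7732\right) \left(-1535\right) = 11868620$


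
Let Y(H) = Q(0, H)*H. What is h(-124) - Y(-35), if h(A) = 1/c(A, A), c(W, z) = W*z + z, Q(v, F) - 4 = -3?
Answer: 533821/15252 ≈ 35.000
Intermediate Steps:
Q(v, F) = 1 (Q(v, F) = 4 - 3 = 1)
c(W, z) = z + W*z
Y(H) = H (Y(H) = 1*H = H)
h(A) = 1/(A*(1 + A))
h(-124) - Y(-35) = 1/((-124)*(1 - 124)) - 1*(-35) = -1/124/(-123) + 35 = -1/124*(-1/123) + 35 = 1/15252 + 35 = 533821/15252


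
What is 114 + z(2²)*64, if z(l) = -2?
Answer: -14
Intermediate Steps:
114 + z(2²)*64 = 114 - 2*64 = 114 - 128 = -14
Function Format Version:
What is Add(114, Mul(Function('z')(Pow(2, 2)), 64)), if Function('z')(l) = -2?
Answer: -14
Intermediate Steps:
Add(114, Mul(Function('z')(Pow(2, 2)), 64)) = Add(114, Mul(-2, 64)) = Add(114, -128) = -14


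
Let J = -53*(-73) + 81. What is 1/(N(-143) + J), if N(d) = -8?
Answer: 1/3942 ≈ 0.00025368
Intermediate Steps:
J = 3950 (J = 3869 + 81 = 3950)
1/(N(-143) + J) = 1/(-8 + 3950) = 1/3942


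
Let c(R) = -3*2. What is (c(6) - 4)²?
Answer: 100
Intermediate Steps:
c(R) = -6
(c(6) - 4)² = (-6 - 4)² = (-10)² = 100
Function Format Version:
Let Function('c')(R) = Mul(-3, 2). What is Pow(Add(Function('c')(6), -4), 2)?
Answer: 100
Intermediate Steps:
Function('c')(R) = -6
Pow(Add(Function('c')(6), -4), 2) = Pow(Add(-6, -4), 2) = Pow(-10, 2) = 100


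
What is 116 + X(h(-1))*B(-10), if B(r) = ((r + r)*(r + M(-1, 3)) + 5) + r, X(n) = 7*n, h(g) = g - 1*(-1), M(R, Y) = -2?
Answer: 116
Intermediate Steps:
h(g) = 1 + g (h(g) = g + 1 = 1 + g)
B(r) = 5 + r + 2*r*(-2 + r) (B(r) = ((r + r)*(r - 2) + 5) + r = ((2*r)*(-2 + r) + 5) + r = (2*r*(-2 + r) + 5) + r = (5 + 2*r*(-2 + r)) + r = 5 + r + 2*r*(-2 + r))
116 + X(h(-1))*B(-10) = 116 + (7*(1 - 1))*(5 - 3*(-10) + 2*(-10)²) = 116 + (7*0)*(5 + 30 + 2*100) = 116 + 0*(5 + 30 + 200) = 116 + 0*235 = 116 + 0 = 116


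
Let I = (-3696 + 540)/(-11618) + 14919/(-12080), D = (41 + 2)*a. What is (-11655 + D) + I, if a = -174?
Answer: -1342962944871/70172720 ≈ -19138.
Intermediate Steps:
D = -7482 (D = (41 + 2)*(-174) = 43*(-174) = -7482)
I = -67602231/70172720 (I = -3156*(-1/11618) + 14919*(-1/12080) = 1578/5809 - 14919/12080 = -67602231/70172720 ≈ -0.96337)
(-11655 + D) + I = (-11655 - 7482) - 67602231/70172720 = -19137 - 67602231/70172720 = -1342962944871/70172720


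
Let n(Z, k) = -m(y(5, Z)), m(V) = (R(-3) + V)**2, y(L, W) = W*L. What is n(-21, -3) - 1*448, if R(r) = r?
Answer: -12112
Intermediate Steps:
y(L, W) = L*W
m(V) = (-3 + V)**2
n(Z, k) = -(-3 + 5*Z)**2
n(-21, -3) - 1*448 = -(-3 + 5*(-21))**2 - 1*448 = -(-3 - 105)**2 - 448 = -1*(-108)**2 - 448 = -1*11664 - 448 = -11664 - 448 = -12112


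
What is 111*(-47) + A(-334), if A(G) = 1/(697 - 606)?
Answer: -474746/91 ≈ -5217.0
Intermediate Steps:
A(G) = 1/91
111*(-47) + A(-334) = 111*(-47) + 1/91 = -5217 + 1/91 = -474746/91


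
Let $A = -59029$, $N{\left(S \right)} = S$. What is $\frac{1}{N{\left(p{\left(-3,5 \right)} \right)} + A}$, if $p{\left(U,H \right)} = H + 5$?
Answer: $- \frac{1}{59019} \approx -1.6944 \cdot 10^{-5}$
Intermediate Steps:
$p{\left(U,H \right)} = 5 + H$
$\frac{1}{N{\left(p{\left(-3,5 \right)} \right)} + A} = \frac{1}{\left(5 + 5\right) - 59029} = \frac{1}{10 - 59029} = \frac{1}{-59019} = - \frac{1}{59019}$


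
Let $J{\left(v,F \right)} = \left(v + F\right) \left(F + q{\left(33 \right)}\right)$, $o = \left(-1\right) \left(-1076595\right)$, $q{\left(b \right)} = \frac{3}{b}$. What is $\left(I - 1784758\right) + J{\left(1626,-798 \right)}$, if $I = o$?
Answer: $- \frac{15057149}{11} \approx -1.3688 \cdot 10^{6}$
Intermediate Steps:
$o = 1076595$
$J{\left(v,F \right)} = \left(\frac{1}{11} + F\right) \left(F + v\right)$ ($J{\left(v,F \right)} = \left(v + F\right) \left(F + \frac{3}{33}\right) = \left(F + v\right) \left(F + 3 \cdot \frac{1}{33}\right) = \left(F + v\right) \left(F + \frac{1}{11}\right) = \left(F + v\right) \left(\frac{1}{11} + F\right) = \left(\frac{1}{11} + F\right) \left(F + v\right)$)
$I = 1076595$
$\left(I - 1784758\right) + J{\left(1626,-798 \right)} = \left(1076595 - 1784758\right) + \left(\left(-798\right)^{2} + \frac{1}{11} \left(-798\right) + \frac{1}{11} \cdot 1626 - 1297548\right) = -708163 + \left(636804 - \frac{798}{11} + \frac{1626}{11} - 1297548\right) = -708163 - \frac{7267356}{11} = - \frac{15057149}{11}$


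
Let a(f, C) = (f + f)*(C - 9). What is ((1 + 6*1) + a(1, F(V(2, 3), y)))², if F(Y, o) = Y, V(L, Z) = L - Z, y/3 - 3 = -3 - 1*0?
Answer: 169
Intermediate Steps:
y = 0 (y = 9 + 3*(-3 - 1*0) = 9 + 3*(-3 + 0) = 9 + 3*(-3) = 9 - 9 = 0)
a(f, C) = 2*f*(-9 + C) (a(f, C) = (2*f)*(-9 + C) = 2*f*(-9 + C))
((1 + 6*1) + a(1, F(V(2, 3), y)))² = ((1 + 6*1) + 2*1*(-9 + (2 - 1*3)))² = ((1 + 6) + 2*1*(-9 + (2 - 3)))² = (7 + 2*1*(-9 - 1))² = (7 + 2*1*(-10))² = (7 - 20)² = (-13)² = 169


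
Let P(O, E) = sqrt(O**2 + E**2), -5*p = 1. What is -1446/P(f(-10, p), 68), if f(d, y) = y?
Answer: -7230*sqrt(115601)/115601 ≈ -21.265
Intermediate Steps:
p = -1/5 (p = -1/5*1 = -1/5 ≈ -0.20000)
P(O, E) = sqrt(E**2 + O**2)
-1446/P(f(-10, p), 68) = -1446/sqrt(68**2 + (-1/5)**2) = -1446/sqrt(4624 + 1/25) = -1446*5*sqrt(115601)/115601 = -7230*sqrt(115601)/115601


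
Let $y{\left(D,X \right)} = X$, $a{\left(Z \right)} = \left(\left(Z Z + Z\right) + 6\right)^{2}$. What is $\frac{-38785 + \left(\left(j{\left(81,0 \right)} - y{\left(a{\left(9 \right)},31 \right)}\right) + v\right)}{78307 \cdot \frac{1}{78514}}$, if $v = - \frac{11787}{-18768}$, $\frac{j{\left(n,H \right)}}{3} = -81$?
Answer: $- \frac{9592415562975}{244944296} \approx -39162.0$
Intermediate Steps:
$j{\left(n,H \right)} = -243$ ($j{\left(n,H \right)} = 3 \left(-81\right) = -243$)
$a{\left(Z \right)} = \left(6 + Z + Z^{2}\right)^{2}$ ($a{\left(Z \right)} = \left(\left(Z^{2} + Z\right) + 6\right)^{2} = \left(\left(Z + Z^{2}\right) + 6\right)^{2} = \left(6 + Z + Z^{2}\right)^{2}$)
$v = \frac{3929}{6256}$ ($v = \left(-11787\right) \left(- \frac{1}{18768}\right) = \frac{3929}{6256} \approx 0.62804$)
$\frac{-38785 + \left(\left(j{\left(81,0 \right)} - y{\left(a{\left(9 \right)},31 \right)}\right) + v\right)}{78307 \cdot \frac{1}{78514}} = \frac{-38785 + \left(\left(-243 - 31\right) + \frac{3929}{6256}\right)}{78307 \cdot \frac{1}{78514}} = \frac{-38785 + \left(-274 + \frac{3929}{6256}\right)}{\frac{78307}{78514}} = \left(-38785 - \frac{1710215}{6256}\right) \frac{78514}{78307} = \left(- \frac{244349175}{6256}\right) \frac{78514}{78307} = - \frac{9592415562975}{244944296}$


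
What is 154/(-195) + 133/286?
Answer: -1393/4290 ≈ -0.32471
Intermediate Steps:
154/(-195) + 133/286 = 154*(-1/195) + 133*(1/286) = -154/195 + 133/286 = -1393/4290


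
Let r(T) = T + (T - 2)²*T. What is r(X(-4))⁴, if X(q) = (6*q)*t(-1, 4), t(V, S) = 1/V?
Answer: 18357431708160000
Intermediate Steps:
X(q) = -6*q (X(q) = (6*q)/(-1) = (6*q)*(-1) = -6*q)
r(T) = T + T*(-2 + T)² (r(T) = T + (-2 + T)²*T = T + T*(-2 + T)²)
r(X(-4))⁴ = ((-6*(-4))*(1 + (-2 - 6*(-4))²))⁴ = (24*(1 + (-2 + 24)²))⁴ = (24*(1 + 22²))⁴ = (24*(1 + 484))⁴ = (24*485)⁴ = 11640⁴ = 18357431708160000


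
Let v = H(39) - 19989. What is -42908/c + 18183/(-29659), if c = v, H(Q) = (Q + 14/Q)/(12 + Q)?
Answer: 47587474965/31030015373 ≈ 1.5336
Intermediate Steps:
H(Q) = (Q + 14/Q)/(12 + Q)
v = -39756586/1989 (v = (14 + 39**2)/(39*(12 + 39)) - 19989 = (1/39)*(14 + 1521)/51 - 19989 = (1/39)*(1/51)*1535 - 19989 = 1535/1989 - 19989 = -39756586/1989 ≈ -19988.)
c = -39756586/1989 ≈ -19988.
-42908/c + 18183/(-29659) = -42908/(-39756586/1989) + 18183/(-29659) = -42908*(-1989/39756586) + 18183*(-1/29659) = 42672006/19878293 - 957/1561 = 47587474965/31030015373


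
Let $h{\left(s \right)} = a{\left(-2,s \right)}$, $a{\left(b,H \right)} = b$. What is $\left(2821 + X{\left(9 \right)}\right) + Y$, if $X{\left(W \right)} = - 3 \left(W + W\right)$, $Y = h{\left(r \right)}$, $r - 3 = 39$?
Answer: $2765$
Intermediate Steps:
$r = 42$ ($r = 3 + 39 = 42$)
$h{\left(s \right)} = -2$
$Y = -2$
$X{\left(W \right)} = - 6 W$ ($X{\left(W \right)} = - 3 \cdot 2 W = - 6 W$)
$\left(2821 + X{\left(9 \right)}\right) + Y = \left(2821 - 54\right) - 2 = 2767 - 2 = 2765$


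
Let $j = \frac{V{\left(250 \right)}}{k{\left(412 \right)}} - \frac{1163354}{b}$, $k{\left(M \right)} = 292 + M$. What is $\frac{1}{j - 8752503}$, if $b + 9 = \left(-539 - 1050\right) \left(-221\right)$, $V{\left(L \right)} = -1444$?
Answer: $- \frac{7725520}{67617678416443} \approx -1.1425 \cdot 10^{-7}$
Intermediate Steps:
$b = 351160$ ($b = -9 + \left(-539 - 1050\right) \left(-221\right) = -9 - -351169 = -9 + 351169 = 351160$)
$j = - \frac{41439883}{7725520}$ ($j = - \frac{1444}{292 + 412} - \frac{1163354}{351160} = - \frac{1444}{704} - \frac{581677}{175580} = \left(-1444\right) \frac{1}{704} - \frac{581677}{175580} = - \frac{361}{176} - \frac{581677}{175580} = - \frac{41439883}{7725520} \approx -5.364$)
$\frac{1}{j - 8752503} = \frac{1}{- \frac{41439883}{7725520} - 8752503} = \frac{1}{- \frac{67617678416443}{7725520}} = - \frac{7725520}{67617678416443}$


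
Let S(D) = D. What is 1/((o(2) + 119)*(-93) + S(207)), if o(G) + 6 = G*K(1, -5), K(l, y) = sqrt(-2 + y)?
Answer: I/(6*(-1717*I + 31*sqrt(7))) ≈ -9.6848e-5 + 4.6263e-6*I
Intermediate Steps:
o(G) = -6 + I*G*sqrt(7) (o(G) = -6 + G*sqrt(-2 - 5) = -6 + G*sqrt(-7) = -6 + G*(I*sqrt(7)) = -6 + I*G*sqrt(7))
1/((o(2) + 119)*(-93) + S(207)) = 1/(((-6 + I*2*sqrt(7)) + 119)*(-93) + 207) = 1/(((-6 + 2*I*sqrt(7)) + 119)*(-93) + 207) = 1/((113 + 2*I*sqrt(7))*(-93) + 207) = 1/((-10509 - 186*I*sqrt(7)) + 207) = 1/(-10302 - 186*I*sqrt(7))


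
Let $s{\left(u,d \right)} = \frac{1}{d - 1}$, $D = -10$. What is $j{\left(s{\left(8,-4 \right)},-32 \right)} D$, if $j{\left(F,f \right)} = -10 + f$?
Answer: $420$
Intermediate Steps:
$s{\left(u,d \right)} = \frac{1}{-1 + d}$
$j{\left(s{\left(8,-4 \right)},-32 \right)} D = \left(-10 - 32\right) \left(-10\right) = \left(-42\right) \left(-10\right) = 420$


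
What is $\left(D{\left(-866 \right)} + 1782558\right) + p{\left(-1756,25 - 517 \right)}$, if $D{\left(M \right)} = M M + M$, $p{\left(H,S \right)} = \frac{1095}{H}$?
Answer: $\frac{4445572793}{1756} \approx 2.5316 \cdot 10^{6}$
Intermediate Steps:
$D{\left(M \right)} = M + M^{2}$ ($D{\left(M \right)} = M^{2} + M = M + M^{2}$)
$\left(D{\left(-866 \right)} + 1782558\right) + p{\left(-1756,25 - 517 \right)} = \left(- 866 \left(1 - 866\right) + 1782558\right) + \frac{1095}{-1756} = \left(\left(-866\right) \left(-865\right) + 1782558\right) + 1095 \left(- \frac{1}{1756}\right) = \left(749090 + 1782558\right) - \frac{1095}{1756} = 2531648 - \frac{1095}{1756} = \frac{4445572793}{1756}$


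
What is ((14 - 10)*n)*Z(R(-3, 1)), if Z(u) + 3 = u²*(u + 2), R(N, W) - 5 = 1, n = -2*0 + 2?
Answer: 2280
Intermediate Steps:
n = 2 (n = 0 + 2 = 2)
R(N, W) = 6 (R(N, W) = 5 + 1 = 6)
Z(u) = -3 + u²*(2 + u) (Z(u) = -3 + u²*(u + 2) = -3 + u²*(2 + u))
((14 - 10)*n)*Z(R(-3, 1)) = ((14 - 10)*2)*(-3 + 6³ + 2*6²) = (4*2)*(-3 + 216 + 2*36) = 8*(-3 + 216 + 72) = 8*285 = 2280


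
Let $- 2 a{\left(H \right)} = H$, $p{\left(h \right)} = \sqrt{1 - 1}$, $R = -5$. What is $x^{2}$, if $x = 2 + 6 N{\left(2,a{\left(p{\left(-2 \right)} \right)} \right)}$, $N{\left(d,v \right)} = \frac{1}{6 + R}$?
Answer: $64$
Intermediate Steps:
$p{\left(h \right)} = 0$ ($p{\left(h \right)} = \sqrt{0} = 0$)
$a{\left(H \right)} = - \frac{H}{2}$
$N{\left(d,v \right)} = 1$ ($N{\left(d,v \right)} = \frac{1}{6 - 5} = 1^{-1} = 1$)
$x = 8$ ($x = 2 + 6 \cdot 1 = 2 + 6 = 8$)
$x^{2} = 8^{2} = 64$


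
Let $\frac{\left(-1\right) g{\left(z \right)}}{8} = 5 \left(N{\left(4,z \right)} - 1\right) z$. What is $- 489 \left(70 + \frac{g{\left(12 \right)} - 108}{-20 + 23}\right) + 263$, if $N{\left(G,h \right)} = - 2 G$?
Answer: $-720523$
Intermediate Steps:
$g{\left(z \right)} = 360 z$ ($g{\left(z \right)} = - 8 \cdot 5 \left(\left(-2\right) 4 - 1\right) z = - 8 \cdot 5 \left(-8 - 1\right) z = - 8 \cdot 5 \left(-9\right) z = - 8 \left(- 45 z\right) = 360 z$)
$- 489 \left(70 + \frac{g{\left(12 \right)} - 108}{-20 + 23}\right) + 263 = - 489 \left(70 + \frac{360 \cdot 12 - 108}{-20 + 23}\right) + 263 = - 489 \left(70 + \frac{4320 - 108}{3}\right) + 263 = - 489 \left(70 + 4212 \cdot \frac{1}{3}\right) + 263 = - 489 \left(70 + 1404\right) + 263 = \left(-489\right) 1474 + 263 = -720786 + 263 = -720523$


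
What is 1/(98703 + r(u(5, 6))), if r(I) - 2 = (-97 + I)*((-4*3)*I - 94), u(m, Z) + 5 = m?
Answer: 1/107823 ≈ 9.2745e-6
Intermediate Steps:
u(m, Z) = -5 + m
r(I) = 2 + (-97 + I)*(-94 - 12*I) (r(I) = 2 + (-97 + I)*((-4*3)*I - 94) = 2 + (-97 + I)*(-12*I - 94) = 2 + (-97 + I)*(-94 - 12*I))
1/(98703 + r(u(5, 6))) = 1/(98703 + (9120 - 12*(-5 + 5)**2 + 1070*(-5 + 5))) = 1/(98703 + (9120 - 12*0**2 + 1070*0)) = 1/(98703 + (9120 - 12*0 + 0)) = 1/(98703 + (9120 + 0 + 0)) = 1/(98703 + 9120) = 1/107823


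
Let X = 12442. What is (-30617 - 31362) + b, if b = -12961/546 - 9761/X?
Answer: -8100202198/130641 ≈ -62004.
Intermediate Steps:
b = -3203659/130641 (b = -12961/546 - 9761/12442 = -12961*1/546 - 9761*1/12442 = -997/42 - 9761/12442 = -3203659/130641 ≈ -24.523)
(-30617 - 31362) + b = (-30617 - 31362) - 3203659/130641 = -61979 - 3203659/130641 = -8100202198/130641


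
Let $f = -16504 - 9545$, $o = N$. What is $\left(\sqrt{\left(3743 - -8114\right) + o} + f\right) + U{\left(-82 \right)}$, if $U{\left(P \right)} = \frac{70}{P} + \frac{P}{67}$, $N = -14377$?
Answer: $- \frac{71562310}{2747} + 6 i \sqrt{70} \approx -26051.0 + 50.2 i$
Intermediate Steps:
$o = -14377$
$U{\left(P \right)} = \frac{70}{P} + \frac{P}{67}$ ($U{\left(P \right)} = \frac{70}{P} + P \frac{1}{67} = \frac{70}{P} + \frac{P}{67}$)
$f = -26049$
$\left(\sqrt{\left(3743 - -8114\right) + o} + f\right) + U{\left(-82 \right)} = \left(\sqrt{\left(3743 - -8114\right) - 14377} - 26049\right) + \left(\frac{70}{-82} + \frac{1}{67} \left(-82\right)\right) = \left(\sqrt{\left(3743 + 8114\right) - 14377} - 26049\right) + \left(70 \left(- \frac{1}{82}\right) - \frac{82}{67}\right) = \left(\sqrt{11857 - 14377} - 26049\right) - \frac{5707}{2747} = \left(\sqrt{-2520} - 26049\right) - \frac{5707}{2747} = \left(6 i \sqrt{70} - 26049\right) - \frac{5707}{2747} = \left(-26049 + 6 i \sqrt{70}\right) - \frac{5707}{2747} = - \frac{71562310}{2747} + 6 i \sqrt{70}$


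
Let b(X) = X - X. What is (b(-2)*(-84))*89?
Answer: 0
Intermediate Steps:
b(X) = 0
(b(-2)*(-84))*89 = (0*(-84))*89 = 0*89 = 0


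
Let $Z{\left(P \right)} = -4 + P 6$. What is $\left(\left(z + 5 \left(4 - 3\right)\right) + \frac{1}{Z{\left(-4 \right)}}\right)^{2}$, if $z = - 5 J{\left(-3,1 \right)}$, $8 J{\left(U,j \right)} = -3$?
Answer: $\frac{146689}{3136} \approx 46.776$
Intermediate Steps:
$J{\left(U,j \right)} = - \frac{3}{8}$ ($J{\left(U,j \right)} = \frac{1}{8} \left(-3\right) = - \frac{3}{8}$)
$Z{\left(P \right)} = -4 + 6 P$
$z = \frac{15}{8}$ ($z = \left(-5\right) \left(- \frac{3}{8}\right) = \frac{15}{8} \approx 1.875$)
$\left(\left(z + 5 \left(4 - 3\right)\right) + \frac{1}{Z{\left(-4 \right)}}\right)^{2} = \left(\left(\frac{15}{8} + 5 \left(4 - 3\right)\right) + \frac{1}{-4 + 6 \left(-4\right)}\right)^{2} = \left(\left(\frac{15}{8} + 5 \cdot 1\right) + \frac{1}{-4 - 24}\right)^{2} = \left(\left(\frac{15}{8} + 5\right) + \frac{1}{-28}\right)^{2} = \left(\frac{55}{8} - \frac{1}{28}\right)^{2} = \left(\frac{383}{56}\right)^{2} = \frac{146689}{3136}$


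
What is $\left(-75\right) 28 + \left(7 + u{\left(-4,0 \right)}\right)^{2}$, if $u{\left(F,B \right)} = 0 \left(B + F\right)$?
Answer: $-2051$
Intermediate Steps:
$u{\left(F,B \right)} = 0$
$\left(-75\right) 28 + \left(7 + u{\left(-4,0 \right)}\right)^{2} = \left(-75\right) 28 + \left(7 + 0\right)^{2} = -2100 + 7^{2} = -2100 + 49 = -2051$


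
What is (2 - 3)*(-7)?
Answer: 7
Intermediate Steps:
(2 - 3)*(-7) = -1*(-7) = 7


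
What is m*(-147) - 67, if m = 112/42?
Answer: -459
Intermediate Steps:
m = 8/3 (m = 112*(1/42) = 8/3 ≈ 2.6667)
m*(-147) - 67 = (8/3)*(-147) - 67 = -392 - 67 = -459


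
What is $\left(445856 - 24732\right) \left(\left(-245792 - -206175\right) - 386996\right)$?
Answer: $-179656973012$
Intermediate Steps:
$\left(445856 - 24732\right) \left(\left(-245792 - -206175\right) - 386996\right) = \left(445856 - 24732\right) \left(\left(-245792 + 206175\right) - 386996\right) = 421124 \left(-39617 - 386996\right) = 421124 \left(-426613\right) = -179656973012$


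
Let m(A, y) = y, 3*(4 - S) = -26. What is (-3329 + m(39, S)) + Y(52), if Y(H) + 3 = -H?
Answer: -10114/3 ≈ -3371.3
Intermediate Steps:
S = 38/3 (S = 4 - ⅓*(-26) = 4 + 26/3 = 38/3 ≈ 12.667)
Y(H) = -3 - H
(-3329 + m(39, S)) + Y(52) = (-3329 + 38/3) + (-3 - 1*52) = -9949/3 + (-3 - 52) = -9949/3 - 55 = -10114/3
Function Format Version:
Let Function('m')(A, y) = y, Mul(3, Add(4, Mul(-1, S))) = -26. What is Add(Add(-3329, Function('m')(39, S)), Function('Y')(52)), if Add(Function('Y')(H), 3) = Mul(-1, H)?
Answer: Rational(-10114, 3) ≈ -3371.3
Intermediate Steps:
S = Rational(38, 3) (S = Add(4, Mul(Rational(-1, 3), -26)) = Add(4, Rational(26, 3)) = Rational(38, 3) ≈ 12.667)
Function('Y')(H) = Add(-3, Mul(-1, H))
Add(Add(-3329, Function('m')(39, S)), Function('Y')(52)) = Add(Add(-3329, Rational(38, 3)), Add(-3, Mul(-1, 52))) = Add(Rational(-9949, 3), Add(-3, -52)) = Add(Rational(-9949, 3), -55) = Rational(-10114, 3)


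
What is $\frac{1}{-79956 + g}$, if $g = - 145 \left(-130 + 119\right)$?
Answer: $- \frac{1}{78361} \approx -1.2761 \cdot 10^{-5}$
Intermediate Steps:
$g = 1595$ ($g = \left(-145\right) \left(-11\right) = 1595$)
$\frac{1}{-79956 + g} = \frac{1}{-79956 + 1595} = \frac{1}{-78361} = - \frac{1}{78361}$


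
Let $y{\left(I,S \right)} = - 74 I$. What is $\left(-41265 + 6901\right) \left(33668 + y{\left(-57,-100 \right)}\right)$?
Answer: $-1301914504$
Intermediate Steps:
$\left(-41265 + 6901\right) \left(33668 + y{\left(-57,-100 \right)}\right) = \left(-41265 + 6901\right) \left(33668 - -4218\right) = - 34364 \left(33668 + 4218\right) = \left(-34364\right) 37886 = -1301914504$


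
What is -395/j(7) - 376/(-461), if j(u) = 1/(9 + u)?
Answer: -2913144/461 ≈ -6319.2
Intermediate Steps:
-395/j(7) - 376/(-461) = -395/(1/(9 + 7)) - 376/(-461) = -395/(1/16) - 376*(-1/461) = -395/1/16 + 376/461 = -395*16 + 376/461 = -6320 + 376/461 = -2913144/461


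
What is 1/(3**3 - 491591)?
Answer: -1/491564 ≈ -2.0343e-6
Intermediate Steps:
1/(3**3 - 491591) = 1/(27 - 491591) = 1/(-491564) = -1/491564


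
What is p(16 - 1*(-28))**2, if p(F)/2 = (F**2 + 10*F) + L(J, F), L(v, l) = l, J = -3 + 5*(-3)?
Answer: 23425600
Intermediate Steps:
J = -18 (J = -3 - 15 = -18)
p(F) = 2*F**2 + 22*F (p(F) = 2*((F**2 + 10*F) + F) = 2*(F**2 + 11*F) = 2*F**2 + 22*F)
p(16 - 1*(-28))**2 = (2*(16 - 1*(-28))*(11 + (16 - 1*(-28))))**2 = (2*(16 + 28)*(11 + (16 + 28)))**2 = (2*44*(11 + 44))**2 = (2*44*55)**2 = 4840**2 = 23425600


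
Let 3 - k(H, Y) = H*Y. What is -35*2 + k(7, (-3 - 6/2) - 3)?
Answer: -4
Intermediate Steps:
k(H, Y) = 3 - H*Y
-35*2 + k(7, (-3 - 6/2) - 3) = -35*2 + (3 - 1*7*((-3 - 6/2) - 3)) = -70 + (3 - 1*7*((-3 - 6/2) - 3)) = -70 + (3 - 1*7*((-3 - 1*3) - 3)) = -70 + (3 - 1*7*((-3 - 3) - 3)) = -70 + (3 - 1*7*(-6 - 3)) = -70 + (3 - 1*7*(-9)) = -70 + (3 + 63) = -70 + 66 = -4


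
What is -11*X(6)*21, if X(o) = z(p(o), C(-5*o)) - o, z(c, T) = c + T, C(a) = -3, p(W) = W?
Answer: 693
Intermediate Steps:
z(c, T) = T + c
X(o) = -3 (X(o) = (-3 + o) - o = -3)
-11*X(6)*21 = -11*(-3)*21 = 33*21 = 693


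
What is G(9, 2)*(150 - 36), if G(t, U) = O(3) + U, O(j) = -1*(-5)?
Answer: 798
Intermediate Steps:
O(j) = 5
G(t, U) = 5 + U
G(9, 2)*(150 - 36) = (5 + 2)*(150 - 36) = 7*114 = 798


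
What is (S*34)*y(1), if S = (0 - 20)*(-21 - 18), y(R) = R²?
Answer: 26520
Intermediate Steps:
S = 780 (S = -20*(-39) = 780)
(S*34)*y(1) = (780*34)*1² = 26520*1 = 26520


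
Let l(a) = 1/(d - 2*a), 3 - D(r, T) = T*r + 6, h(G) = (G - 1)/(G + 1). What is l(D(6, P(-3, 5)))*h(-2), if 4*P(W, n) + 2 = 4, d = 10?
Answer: 3/22 ≈ 0.13636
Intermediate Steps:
P(W, n) = ½ (P(W, n) = -½ + (¼)*4 = -½ + 1 = ½)
h(G) = (-1 + G)/(1 + G)
D(r, T) = -3 - T*r (D(r, T) = 3 - (T*r + 6) = 3 - (6 + T*r) = 3 + (-6 - T*r) = -3 - T*r)
l(a) = 1/(10 - 2*a)
l(D(6, P(-3, 5)))*h(-2) = (-1/(-10 + 2*(-3 - 1*½*6)))*((-1 - 2)/(1 - 2)) = (-1/(-10 + 2*(-3 - 3)))*(-3/(-1)) = (-1/(-10 + 2*(-6)))*(-1*(-3)) = -1/(-10 - 12)*3 = -1/(-22)*3 = -1*(-1/22)*3 = (1/22)*3 = 3/22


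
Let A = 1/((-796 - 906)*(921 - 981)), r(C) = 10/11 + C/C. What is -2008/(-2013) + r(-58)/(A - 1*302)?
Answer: 5594068432/5643763737 ≈ 0.99119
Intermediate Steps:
r(C) = 21/11 (r(C) = 10*(1/11) + 1 = 10/11 + 1 = 21/11)
A = 1/102120 (A = 1/(-1702*(-60)) = 1/102120 ≈ 9.7924e-6)
-2008/(-2013) + r(-58)/(A - 1*302) = -2008/(-2013) + 21/(11*(1/102120 - 1*302)) = -2008*(-1/2013) + 21/(11*(1/102120 - 302)) = 2008/2013 + 21/(11*(-30840239/102120)) = 2008/2013 + (21/11)*(-102120/30840239) = 2008/2013 - 2144520/339242629 = 5594068432/5643763737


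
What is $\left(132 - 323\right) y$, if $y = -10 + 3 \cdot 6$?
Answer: $-1528$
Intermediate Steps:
$y = 8$ ($y = -10 + 18 = 8$)
$\left(132 - 323\right) y = \left(132 - 323\right) 8 = \left(-191\right) 8 = -1528$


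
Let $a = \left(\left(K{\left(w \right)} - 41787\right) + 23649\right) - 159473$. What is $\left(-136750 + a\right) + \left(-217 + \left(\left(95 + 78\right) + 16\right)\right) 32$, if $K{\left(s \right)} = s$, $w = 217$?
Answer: $-315040$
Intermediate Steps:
$a = -177394$ ($a = \left(\left(217 - 41787\right) + 23649\right) - 159473 = \left(-41570 + 23649\right) - 159473 = -17921 - 159473 = -177394$)
$\left(-136750 + a\right) + \left(-217 + \left(\left(95 + 78\right) + 16\right)\right) 32 = \left(-136750 - 177394\right) + \left(-217 + \left(\left(95 + 78\right) + 16\right)\right) 32 = -314144 + \left(-217 + \left(173 + 16\right)\right) 32 = -314144 + \left(-217 + 189\right) 32 = -314144 - 896 = -315040$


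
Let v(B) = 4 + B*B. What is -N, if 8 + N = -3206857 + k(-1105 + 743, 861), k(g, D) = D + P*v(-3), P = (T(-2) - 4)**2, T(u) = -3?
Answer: 3205367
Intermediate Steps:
v(B) = 4 + B**2
P = 49 (P = (-3 - 4)**2 = (-7)**2 = 49)
k(g, D) = 637 + D (k(g, D) = D + 49*(4 + (-3)**2) = D + 49*(4 + 9) = D + 49*13 = D + 637 = 637 + D)
N = -3205367 (N = -8 + (-3206857 + (637 + 861)) = -8 + (-3206857 + 1498) = -8 - 3205359 = -3205367)
-N = -1*(-3205367) = 3205367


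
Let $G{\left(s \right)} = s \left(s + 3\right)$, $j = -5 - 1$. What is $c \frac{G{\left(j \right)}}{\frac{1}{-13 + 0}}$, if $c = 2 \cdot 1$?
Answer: $-468$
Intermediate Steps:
$j = -6$
$G{\left(s \right)} = s \left(3 + s\right)$
$c = 2$
$c \frac{G{\left(j \right)}}{\frac{1}{-13 + 0}} = 2 \frac{\left(-6\right) \left(3 - 6\right)}{\frac{1}{-13 + 0}} = 2 \frac{\left(-6\right) \left(-3\right)}{\frac{1}{-13}} = 2 \frac{18}{- \frac{1}{13}} = 2 \cdot 18 \left(-13\right) = 2 \left(-234\right) = -468$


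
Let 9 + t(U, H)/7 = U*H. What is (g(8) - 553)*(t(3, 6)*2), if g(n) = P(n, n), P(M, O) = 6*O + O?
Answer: -62622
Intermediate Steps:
P(M, O) = 7*O
t(U, H) = -63 + 7*H*U (t(U, H) = -63 + 7*(U*H) = -63 + 7*(H*U) = -63 + 7*H*U)
g(n) = 7*n
(g(8) - 553)*(t(3, 6)*2) = (7*8 - 553)*((-63 + 7*6*3)*2) = (56 - 553)*((-63 + 126)*2) = -31311*2 = -497*126 = -62622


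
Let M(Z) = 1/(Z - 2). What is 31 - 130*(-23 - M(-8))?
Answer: 3008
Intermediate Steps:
M(Z) = 1/(-2 + Z)
31 - 130*(-23 - M(-8)) = 31 - 130*(-23 - 1/(-2 - 8)) = 31 - 130*(-23 - 1/(-10)) = 31 - 130*(-23 - 1*(-⅒)) = 31 - 130*(-23 + ⅒) = 31 - 130*(-229/10) = 31 + 2977 = 3008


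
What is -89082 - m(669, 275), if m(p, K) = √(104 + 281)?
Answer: -89082 - √385 ≈ -89102.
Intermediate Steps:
m(p, K) = √385
-89082 - m(669, 275) = -89082 - √385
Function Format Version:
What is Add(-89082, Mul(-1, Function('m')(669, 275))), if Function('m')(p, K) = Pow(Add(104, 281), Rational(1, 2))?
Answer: Add(-89082, Mul(-1, Pow(385, Rational(1, 2)))) ≈ -89102.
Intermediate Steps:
Function('m')(p, K) = Pow(385, Rational(1, 2))
Add(-89082, Mul(-1, Function('m')(669, 275))) = Add(-89082, Mul(-1, Pow(385, Rational(1, 2))))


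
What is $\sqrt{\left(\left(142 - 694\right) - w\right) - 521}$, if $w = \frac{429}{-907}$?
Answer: $\frac{i \sqrt{882313274}}{907} \approx 32.749 i$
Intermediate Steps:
$w = - \frac{429}{907}$ ($w = 429 \left(- \frac{1}{907}\right) = - \frac{429}{907} \approx -0.47299$)
$\sqrt{\left(\left(142 - 694\right) - w\right) - 521} = \sqrt{\left(\left(142 - 694\right) - - \frac{429}{907}\right) - 521} = \sqrt{\left(-552 + \frac{429}{907}\right) - 521} = \sqrt{- \frac{500235}{907} - 521} = \sqrt{- \frac{972782}{907}} = \frac{i \sqrt{882313274}}{907}$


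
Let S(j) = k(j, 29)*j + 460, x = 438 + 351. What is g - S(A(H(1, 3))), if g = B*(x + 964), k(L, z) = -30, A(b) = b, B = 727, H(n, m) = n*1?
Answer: 1274001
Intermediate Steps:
H(n, m) = n
x = 789
S(j) = 460 - 30*j (S(j) = -30*j + 460 = 460 - 30*j)
g = 1274431 (g = 727*(789 + 964) = 727*1753 = 1274431)
g - S(A(H(1, 3))) = 1274431 - (460 - 30*1) = 1274431 - (460 - 30) = 1274431 - 1*430 = 1274431 - 430 = 1274001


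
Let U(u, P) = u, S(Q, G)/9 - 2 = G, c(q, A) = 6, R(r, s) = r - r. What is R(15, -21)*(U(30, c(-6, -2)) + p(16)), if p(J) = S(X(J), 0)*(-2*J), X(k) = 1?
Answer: 0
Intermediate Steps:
R(r, s) = 0
S(Q, G) = 18 + 9*G
p(J) = -36*J (p(J) = (18 + 9*0)*(-2*J) = (18 + 0)*(-2*J) = 18*(-2*J) = -36*J)
R(15, -21)*(U(30, c(-6, -2)) + p(16)) = 0*(30 - 36*16) = 0*(30 - 576) = 0*(-546) = 0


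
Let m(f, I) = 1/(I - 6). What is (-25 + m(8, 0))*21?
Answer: -1057/2 ≈ -528.50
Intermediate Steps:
m(f, I) = 1/(-6 + I)
(-25 + m(8, 0))*21 = (-25 + 1/(-6 + 0))*21 = (-25 + 1/(-6))*21 = (-25 - ⅙)*21 = -151/6*21 = -1057/2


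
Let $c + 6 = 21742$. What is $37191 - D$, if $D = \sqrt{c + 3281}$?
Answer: $37191 - \sqrt{25017} \approx 37033.0$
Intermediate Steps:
$c = 21736$ ($c = -6 + 21742 = 21736$)
$D = \sqrt{25017}$ ($D = \sqrt{21736 + 3281} = \sqrt{25017} \approx 158.17$)
$37191 - D = 37191 - \sqrt{25017}$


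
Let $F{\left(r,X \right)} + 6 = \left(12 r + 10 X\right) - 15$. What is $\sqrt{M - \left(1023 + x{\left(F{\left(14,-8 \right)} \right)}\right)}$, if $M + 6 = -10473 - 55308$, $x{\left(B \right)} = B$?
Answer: $i \sqrt{66877} \approx 258.61 i$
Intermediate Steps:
$F{\left(r,X \right)} = -21 + 10 X + 12 r$ ($F{\left(r,X \right)} = -6 - \left(15 - 12 r - 10 X\right) = -6 + \left(-15 + 10 X + 12 r\right) = -21 + 10 X + 12 r$)
$M = -65787$ ($M = -6 - 65781 = -65787$)
$\sqrt{M - \left(1023 + x{\left(F{\left(14,-8 \right)} \right)}\right)} = \sqrt{-65787 - \left(1002 - 80 + 168\right)} = \sqrt{-65787 - 1090} = \sqrt{-66877} = i \sqrt{66877}$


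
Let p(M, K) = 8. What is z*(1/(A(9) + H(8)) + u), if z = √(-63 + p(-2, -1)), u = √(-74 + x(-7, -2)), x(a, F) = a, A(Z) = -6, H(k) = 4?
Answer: √55*(-18 - I)/2 ≈ -66.746 - 3.7081*I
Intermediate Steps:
u = 9*I (u = √(-74 - 7) = √(-81) = 9*I ≈ 9.0*I)
z = I*√55 (z = √(-63 + 8) = √(-55) = I*√55 ≈ 7.4162*I)
z*(1/(A(9) + H(8)) + u) = (I*√55)*(1/(-6 + 4) + 9*I) = (I*√55)*(1/(-2) + 9*I) = (I*√55)*(-½ + 9*I) = I*√55*(-½ + 9*I)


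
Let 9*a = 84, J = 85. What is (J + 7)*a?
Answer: 2576/3 ≈ 858.67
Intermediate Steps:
a = 28/3 (a = (⅑)*84 = 28/3 ≈ 9.3333)
(J + 7)*a = (85 + 7)*(28/3) = 92*(28/3) = 2576/3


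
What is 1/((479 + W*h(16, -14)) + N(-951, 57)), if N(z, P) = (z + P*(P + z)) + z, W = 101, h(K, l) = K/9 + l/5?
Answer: -45/2361791 ≈ -1.9053e-5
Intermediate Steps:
h(K, l) = l/5 + K/9 (h(K, l) = K*(⅑) + l*(⅕) = K/9 + l/5 = l/5 + K/9)
N(z, P) = 2*z + P*(P + z)
1/((479 + W*h(16, -14)) + N(-951, 57)) = 1/((479 + 101*((⅕)*(-14) + (⅑)*16)) + (57² + 2*(-951) + 57*(-951))) = 1/((479 + 101*(-14/5 + 16/9)) + (3249 - 1902 - 54207)) = 1/((479 + 101*(-46/45)) - 52860) = 1/((479 - 4646/45) - 52860) = 1/(16909/45 - 52860) = 1/(-2361791/45) = -45/2361791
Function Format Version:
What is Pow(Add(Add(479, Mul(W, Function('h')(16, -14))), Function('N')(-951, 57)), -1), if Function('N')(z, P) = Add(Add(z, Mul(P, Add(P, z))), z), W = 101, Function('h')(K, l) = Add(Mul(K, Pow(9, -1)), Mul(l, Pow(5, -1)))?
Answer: Rational(-45, 2361791) ≈ -1.9053e-5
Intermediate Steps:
Function('h')(K, l) = Add(Mul(Rational(1, 5), l), Mul(Rational(1, 9), K)) (Function('h')(K, l) = Add(Mul(K, Rational(1, 9)), Mul(l, Rational(1, 5))) = Add(Mul(Rational(1, 9), K), Mul(Rational(1, 5), l)) = Add(Mul(Rational(1, 5), l), Mul(Rational(1, 9), K)))
Function('N')(z, P) = Add(Mul(2, z), Mul(P, Add(P, z)))
Pow(Add(Add(479, Mul(W, Function('h')(16, -14))), Function('N')(-951, 57)), -1) = Pow(Add(Add(479, Mul(101, Add(Mul(Rational(1, 5), -14), Mul(Rational(1, 9), 16)))), Add(Pow(57, 2), Mul(2, -951), Mul(57, -951))), -1) = Pow(Add(Add(479, Mul(101, Add(Rational(-14, 5), Rational(16, 9)))), Add(3249, -1902, -54207)), -1) = Pow(Add(Add(479, Mul(101, Rational(-46, 45))), -52860), -1) = Pow(Add(Add(479, Rational(-4646, 45)), -52860), -1) = Pow(Add(Rational(16909, 45), -52860), -1) = Pow(Rational(-2361791, 45), -1) = Rational(-45, 2361791)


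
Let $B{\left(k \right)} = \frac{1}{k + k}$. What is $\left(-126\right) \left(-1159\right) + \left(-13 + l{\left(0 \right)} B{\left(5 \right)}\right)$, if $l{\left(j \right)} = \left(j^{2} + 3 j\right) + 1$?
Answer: $\frac{1460211}{10} \approx 1.4602 \cdot 10^{5}$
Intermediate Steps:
$B{\left(k \right)} = \frac{1}{2 k}$
$l{\left(j \right)} = 1 + j^{2} + 3 j$
$\left(-126\right) \left(-1159\right) + \left(-13 + l{\left(0 \right)} B{\left(5 \right)}\right) = \left(-126\right) \left(-1159\right) - \left(13 - \left(1 + 0^{2} + 3 \cdot 0\right) \frac{1}{2 \cdot 5}\right) = 146034 - \left(13 - \left(1 + 0 + 0\right) \frac{1}{2} \cdot \frac{1}{5}\right) = 146034 + \left(-13 + 1 \cdot \frac{1}{10}\right) = 146034 + \left(-13 + \frac{1}{10}\right) = 146034 - \frac{129}{10} = \frac{1460211}{10}$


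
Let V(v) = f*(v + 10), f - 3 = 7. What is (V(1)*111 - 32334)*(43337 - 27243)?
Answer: -323875656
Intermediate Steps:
f = 10 (f = 3 + 7 = 10)
V(v) = 100 + 10*v (V(v) = 10*(v + 10) = 10*(10 + v) = 100 + 10*v)
(V(1)*111 - 32334)*(43337 - 27243) = ((100 + 10*1)*111 - 32334)*(43337 - 27243) = ((100 + 10)*111 - 32334)*16094 = (110*111 - 32334)*16094 = (12210 - 32334)*16094 = -20124*16094 = -323875656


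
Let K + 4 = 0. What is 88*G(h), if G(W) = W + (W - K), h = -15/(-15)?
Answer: 528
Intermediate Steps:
h = 1 (h = -15*(-1/15) = 1)
K = -4 (K = -4 + 0 = -4)
G(W) = 4 + 2*W (G(W) = W + (W - 1*(-4)) = W + (W + 4) = W + (4 + W) = 4 + 2*W)
88*G(h) = 88*(4 + 2*1) = 88*(4 + 2) = 88*6 = 528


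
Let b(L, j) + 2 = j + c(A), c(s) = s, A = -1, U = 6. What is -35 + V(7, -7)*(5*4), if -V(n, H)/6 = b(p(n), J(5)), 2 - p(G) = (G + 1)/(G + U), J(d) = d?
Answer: -275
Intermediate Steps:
p(G) = 2 - (1 + G)/(6 + G) (p(G) = 2 - (G + 1)/(G + 6) = 2 - (1 + G)/(6 + G))
b(L, j) = -3 + j (b(L, j) = -2 + (j - 1) = -2 + (-1 + j) = -3 + j)
V(n, H) = -12 (V(n, H) = -6*(-3 + 5) = -6*2 = -12)
-35 + V(7, -7)*(5*4) = -35 - 60*4 = -35 - 12*20 = -35 - 240 = -275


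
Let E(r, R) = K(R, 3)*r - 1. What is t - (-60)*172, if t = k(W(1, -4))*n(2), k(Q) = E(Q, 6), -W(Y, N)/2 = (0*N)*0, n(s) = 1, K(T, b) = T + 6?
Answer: 10319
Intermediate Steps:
K(T, b) = 6 + T
W(Y, N) = 0 (W(Y, N) = -2*0*N*0 = -0*0 = -2*0 = 0)
E(r, R) = -1 + r*(6 + R) (E(r, R) = (6 + R)*r - 1 = r*(6 + R) - 1 = -1 + r*(6 + R))
k(Q) = -1 + 12*Q (k(Q) = -1 + Q*(6 + 6) = -1 + Q*12 = -1 + 12*Q)
t = -1 (t = (-1 + 12*0)*1 = (-1 + 0)*1 = -1*1 = -1)
t - (-60)*172 = -1 - (-60)*172 = -1 - 1*(-10320) = -1 + 10320 = 10319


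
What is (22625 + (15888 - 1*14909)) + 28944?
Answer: 52548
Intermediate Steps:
(22625 + (15888 - 1*14909)) + 28944 = (22625 + (15888 - 14909)) + 28944 = (22625 + 979) + 28944 = 23604 + 28944 = 52548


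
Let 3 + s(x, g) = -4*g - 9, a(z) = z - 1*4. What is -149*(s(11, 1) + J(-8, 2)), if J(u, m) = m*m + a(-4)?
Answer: 2980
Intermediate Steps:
a(z) = -4 + z (a(z) = z - 4 = -4 + z)
J(u, m) = -8 + m**2 (J(u, m) = m*m + (-4 - 4) = m**2 - 8 = -8 + m**2)
s(x, g) = -12 - 4*g (s(x, g) = -3 + (-4*g - 9) = -3 + (-9 - 4*g) = -12 - 4*g)
-149*(s(11, 1) + J(-8, 2)) = -149*((-12 - 4*1) + (-8 + 2**2)) = -149*((-12 - 4) + (-8 + 4)) = -149*(-16 - 4) = -149*(-20) = 2980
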